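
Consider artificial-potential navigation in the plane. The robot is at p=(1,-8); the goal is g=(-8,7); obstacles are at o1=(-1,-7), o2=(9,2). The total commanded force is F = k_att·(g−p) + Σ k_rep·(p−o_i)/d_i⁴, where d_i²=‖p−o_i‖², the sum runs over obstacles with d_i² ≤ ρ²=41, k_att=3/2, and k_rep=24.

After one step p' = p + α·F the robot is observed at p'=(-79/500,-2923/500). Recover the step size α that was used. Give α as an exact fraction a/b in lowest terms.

F_att = 3/2·(g−p) = 3/2·(-9,15) = (-13.5000,22.5000)
o1: d²=5 ≤ ρ²=41; F_rep = 24·(2,-1)/5² = (1.9200,-0.9600)
o2: d²=164 > ρ²=41 → inactive
F = F_att + ΣF_rep = (-11.5800,21.5400)
Δp = p'−p = (-1.1580,2.1540); α = Δx/Fx = (-579/500) / (-579/50) = 1/10
check: Δy/Fy = (1077/500) / (1077/50) = 1/10 ✓

α = 1/10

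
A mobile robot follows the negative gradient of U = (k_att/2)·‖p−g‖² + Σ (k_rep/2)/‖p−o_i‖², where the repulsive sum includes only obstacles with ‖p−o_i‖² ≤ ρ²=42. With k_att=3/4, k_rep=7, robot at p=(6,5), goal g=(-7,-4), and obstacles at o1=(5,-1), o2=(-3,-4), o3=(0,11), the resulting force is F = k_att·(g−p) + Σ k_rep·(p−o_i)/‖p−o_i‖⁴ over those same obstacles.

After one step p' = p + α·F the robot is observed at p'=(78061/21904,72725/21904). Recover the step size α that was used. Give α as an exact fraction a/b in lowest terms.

α = 1/4

F_att = 3/4·(g−p) = 3/4·(-13,-9) = (-9.7500,-6.7500)
o1: d²=37 ≤ ρ²=42; F_rep = 7·(1,6)/37² = (0.0051,0.0307)
o2: d²=162 > ρ²=42 → inactive
o3: d²=72 > ρ²=42 → inactive
F = F_att + ΣF_rep = (-9.7449,-6.7193)
Δp = p'−p = (-2.4362,-1.6798); α = Δx/Fx = (-53363/21904) / (-53363/5476) = 1/4
check: Δy/Fy = (-36795/21904) / (-36795/5476) = 1/4 ✓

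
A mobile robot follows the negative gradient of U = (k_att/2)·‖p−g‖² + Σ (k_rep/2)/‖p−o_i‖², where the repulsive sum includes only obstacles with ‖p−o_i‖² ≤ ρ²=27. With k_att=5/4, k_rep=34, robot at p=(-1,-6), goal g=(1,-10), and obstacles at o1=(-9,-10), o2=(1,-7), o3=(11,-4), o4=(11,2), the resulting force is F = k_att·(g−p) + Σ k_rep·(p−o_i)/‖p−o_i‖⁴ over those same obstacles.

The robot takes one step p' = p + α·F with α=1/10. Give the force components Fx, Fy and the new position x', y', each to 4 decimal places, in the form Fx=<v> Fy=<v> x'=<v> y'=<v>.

Fx=-0.2200 Fy=-3.6400 x'=-1.0220 y'=-6.3640

F_att = 5/4·(g−p) = 5/4·(2,-4) = (2.5000,-5.0000)
o1: d²=80 > ρ²=27 → inactive
o2: d²=5 ≤ ρ²=27; F_rep = 34·(-2,1)/5² = (-2.7200,1.3600)
o3: d²=148 > ρ²=27 → inactive
o4: d²=208 > ρ²=27 → inactive
F = F_att + ΣF_rep = (-0.2200,-3.6400)
p' = p + 1/10·F = (-1.0220,-6.3640)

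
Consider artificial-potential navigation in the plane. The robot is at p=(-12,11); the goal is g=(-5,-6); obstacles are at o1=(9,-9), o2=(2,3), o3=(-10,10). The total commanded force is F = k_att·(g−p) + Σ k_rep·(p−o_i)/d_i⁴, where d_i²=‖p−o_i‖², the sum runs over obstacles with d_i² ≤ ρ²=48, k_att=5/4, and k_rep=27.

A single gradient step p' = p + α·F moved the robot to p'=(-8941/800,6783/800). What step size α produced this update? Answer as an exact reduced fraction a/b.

α = 1/8

F_att = 5/4·(g−p) = 5/4·(7,-17) = (8.7500,-21.2500)
o1: d²=841 > ρ²=48 → inactive
o2: d²=260 > ρ²=48 → inactive
o3: d²=5 ≤ ρ²=48; F_rep = 27·(-2,1)/5² = (-2.1600,1.0800)
F = F_att + ΣF_rep = (6.5900,-20.1700)
Δp = p'−p = (0.8237,-2.5213); α = Δx/Fx = (659/800) / (659/100) = 1/8
check: Δy/Fy = (-2017/800) / (-2017/100) = 1/8 ✓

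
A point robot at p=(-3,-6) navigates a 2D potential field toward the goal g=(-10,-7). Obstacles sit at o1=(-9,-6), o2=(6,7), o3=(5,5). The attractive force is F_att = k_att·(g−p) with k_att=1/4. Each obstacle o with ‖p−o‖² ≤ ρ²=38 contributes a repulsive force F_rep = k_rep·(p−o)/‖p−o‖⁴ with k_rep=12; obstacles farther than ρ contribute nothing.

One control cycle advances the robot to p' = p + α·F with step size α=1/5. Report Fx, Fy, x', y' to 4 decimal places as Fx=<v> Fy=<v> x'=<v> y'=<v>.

Fx=-1.6944 Fy=-0.2500 x'=-3.3389 y'=-6.0500

F_att = 1/4·(g−p) = 1/4·(-7,-1) = (-1.7500,-0.2500)
o1: d²=36 ≤ ρ²=38; F_rep = 12·(6,0)/36² = (0.0556,0.0000)
o2: d²=250 > ρ²=38 → inactive
o3: d²=185 > ρ²=38 → inactive
F = F_att + ΣF_rep = (-1.6944,-0.2500)
p' = p + 1/5·F = (-3.3389,-6.0500)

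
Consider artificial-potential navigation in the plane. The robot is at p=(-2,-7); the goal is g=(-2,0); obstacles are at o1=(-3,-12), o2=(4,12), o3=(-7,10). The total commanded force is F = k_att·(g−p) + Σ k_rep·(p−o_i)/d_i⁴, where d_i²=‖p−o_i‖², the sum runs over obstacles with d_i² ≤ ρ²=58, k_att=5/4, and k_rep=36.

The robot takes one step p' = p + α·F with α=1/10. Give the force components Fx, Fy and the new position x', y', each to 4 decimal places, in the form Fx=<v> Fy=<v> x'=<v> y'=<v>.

F_att = 5/4·(g−p) = 5/4·(0,7) = (0.0000,8.7500)
o1: d²=26 ≤ ρ²=58; F_rep = 36·(1,5)/26² = (0.0533,0.2663)
o2: d²=397 > ρ²=58 → inactive
o3: d²=314 > ρ²=58 → inactive
F = F_att + ΣF_rep = (0.0533,9.0163)
p' = p + 1/10·F = (-1.9947,-6.0984)

Fx=0.0533 Fy=9.0163 x'=-1.9947 y'=-6.0984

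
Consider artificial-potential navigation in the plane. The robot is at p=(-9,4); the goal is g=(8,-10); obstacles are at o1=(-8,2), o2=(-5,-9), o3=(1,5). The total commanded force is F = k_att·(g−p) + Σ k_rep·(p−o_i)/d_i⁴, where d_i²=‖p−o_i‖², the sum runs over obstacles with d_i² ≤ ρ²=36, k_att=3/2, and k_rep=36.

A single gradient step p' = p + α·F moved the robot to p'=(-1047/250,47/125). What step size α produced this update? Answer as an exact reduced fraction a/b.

α = 1/5

F_att = 3/2·(g−p) = 3/2·(17,-14) = (25.5000,-21.0000)
o1: d²=5 ≤ ρ²=36; F_rep = 36·(-1,2)/5² = (-1.4400,2.8800)
o2: d²=185 > ρ²=36 → inactive
o3: d²=101 > ρ²=36 → inactive
F = F_att + ΣF_rep = (24.0600,-18.1200)
Δp = p'−p = (4.8120,-3.6240); α = Δx/Fx = (1203/250) / (1203/50) = 1/5
check: Δy/Fy = (-453/125) / (-453/25) = 1/5 ✓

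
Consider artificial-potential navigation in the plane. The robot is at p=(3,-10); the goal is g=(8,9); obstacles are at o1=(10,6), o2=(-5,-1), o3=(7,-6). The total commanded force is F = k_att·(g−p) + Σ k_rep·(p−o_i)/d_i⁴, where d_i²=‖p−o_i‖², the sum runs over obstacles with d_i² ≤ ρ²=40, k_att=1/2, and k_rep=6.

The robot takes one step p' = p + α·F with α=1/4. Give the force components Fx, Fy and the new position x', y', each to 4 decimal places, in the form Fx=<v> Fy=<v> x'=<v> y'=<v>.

F_att = 1/2·(g−p) = 1/2·(5,19) = (2.5000,9.5000)
o1: d²=305 > ρ²=40 → inactive
o2: d²=145 > ρ²=40 → inactive
o3: d²=32 ≤ ρ²=40; F_rep = 6·(-4,-4)/32² = (-0.0234,-0.0234)
F = F_att + ΣF_rep = (2.4766,9.4766)
p' = p + 1/4·F = (3.6191,-7.6309)

Fx=2.4766 Fy=9.4766 x'=3.6191 y'=-7.6309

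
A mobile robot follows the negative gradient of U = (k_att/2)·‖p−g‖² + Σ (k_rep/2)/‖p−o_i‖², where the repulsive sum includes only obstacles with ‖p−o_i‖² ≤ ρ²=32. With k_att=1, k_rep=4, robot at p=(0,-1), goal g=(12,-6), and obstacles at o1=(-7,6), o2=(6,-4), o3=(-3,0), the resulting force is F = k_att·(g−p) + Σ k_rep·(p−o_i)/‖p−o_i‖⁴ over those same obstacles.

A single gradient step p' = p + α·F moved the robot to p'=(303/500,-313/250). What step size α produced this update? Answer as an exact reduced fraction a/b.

F_att = 1·(g−p) = 1·(12,-5) = (12.0000,-5.0000)
o1: d²=98 > ρ²=32 → inactive
o2: d²=45 > ρ²=32 → inactive
o3: d²=10 ≤ ρ²=32; F_rep = 4·(3,-1)/10² = (0.1200,-0.0400)
F = F_att + ΣF_rep = (12.1200,-5.0400)
Δp = p'−p = (0.6060,-0.2520); α = Δx/Fx = (303/500) / (303/25) = 1/20
check: Δy/Fy = (-63/250) / (-126/25) = 1/20 ✓

α = 1/20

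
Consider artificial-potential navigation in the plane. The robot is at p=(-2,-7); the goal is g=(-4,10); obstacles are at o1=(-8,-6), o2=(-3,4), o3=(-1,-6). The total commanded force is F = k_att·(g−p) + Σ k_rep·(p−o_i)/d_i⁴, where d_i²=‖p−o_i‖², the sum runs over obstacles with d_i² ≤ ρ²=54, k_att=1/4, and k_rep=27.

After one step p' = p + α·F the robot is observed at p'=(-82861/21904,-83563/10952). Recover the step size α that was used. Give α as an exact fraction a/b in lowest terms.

α = 1/4

F_att = 1/4·(g−p) = 1/4·(-2,17) = (-0.5000,4.2500)
o1: d²=37 ≤ ρ²=54; F_rep = 27·(6,-1)/37² = (0.1183,-0.0197)
o2: d²=122 > ρ²=54 → inactive
o3: d²=2 ≤ ρ²=54; F_rep = 27·(-1,-1)/2² = (-6.7500,-6.7500)
F = F_att + ΣF_rep = (-7.1317,-2.5197)
Δp = p'−p = (-1.7829,-0.6299); α = Δx/Fx = (-39053/21904) / (-39053/5476) = 1/4
check: Δy/Fy = (-6899/10952) / (-6899/2738) = 1/4 ✓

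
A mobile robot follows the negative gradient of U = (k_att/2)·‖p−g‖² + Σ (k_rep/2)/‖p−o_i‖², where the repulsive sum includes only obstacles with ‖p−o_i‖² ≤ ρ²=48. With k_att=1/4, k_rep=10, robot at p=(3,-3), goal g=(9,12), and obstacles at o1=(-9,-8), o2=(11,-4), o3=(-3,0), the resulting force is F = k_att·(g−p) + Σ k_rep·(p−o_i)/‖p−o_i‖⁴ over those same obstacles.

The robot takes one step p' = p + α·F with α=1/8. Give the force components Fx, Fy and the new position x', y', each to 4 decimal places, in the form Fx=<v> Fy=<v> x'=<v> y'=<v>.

F_att = 1/4·(g−p) = 1/4·(6,15) = (1.5000,3.7500)
o1: d²=169 > ρ²=48 → inactive
o2: d²=65 > ρ²=48 → inactive
o3: d²=45 ≤ ρ²=48; F_rep = 10·(6,-3)/45² = (0.0296,-0.0148)
F = F_att + ΣF_rep = (1.5296,3.7352)
p' = p + 1/8·F = (3.1912,-2.5331)

Fx=1.5296 Fy=3.7352 x'=3.1912 y'=-2.5331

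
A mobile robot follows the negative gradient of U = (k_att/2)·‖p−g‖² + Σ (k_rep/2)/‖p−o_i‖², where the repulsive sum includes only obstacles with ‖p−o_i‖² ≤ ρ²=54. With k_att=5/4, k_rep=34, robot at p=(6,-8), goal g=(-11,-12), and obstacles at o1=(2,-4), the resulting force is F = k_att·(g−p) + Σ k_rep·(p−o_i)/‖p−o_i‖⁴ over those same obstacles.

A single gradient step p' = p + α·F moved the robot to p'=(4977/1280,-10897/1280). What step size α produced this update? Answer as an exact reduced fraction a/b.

F_att = 5/4·(g−p) = 5/4·(-17,-4) = (-21.2500,-5.0000)
o1: d²=32 ≤ ρ²=54; F_rep = 34·(4,-4)/32² = (0.1328,-0.1328)
F = F_att + ΣF_rep = (-21.1172,-5.1328)
Δp = p'−p = (-2.1117,-0.5133); α = Δx/Fx = (-2703/1280) / (-2703/128) = 1/10
check: Δy/Fy = (-657/1280) / (-657/128) = 1/10 ✓

α = 1/10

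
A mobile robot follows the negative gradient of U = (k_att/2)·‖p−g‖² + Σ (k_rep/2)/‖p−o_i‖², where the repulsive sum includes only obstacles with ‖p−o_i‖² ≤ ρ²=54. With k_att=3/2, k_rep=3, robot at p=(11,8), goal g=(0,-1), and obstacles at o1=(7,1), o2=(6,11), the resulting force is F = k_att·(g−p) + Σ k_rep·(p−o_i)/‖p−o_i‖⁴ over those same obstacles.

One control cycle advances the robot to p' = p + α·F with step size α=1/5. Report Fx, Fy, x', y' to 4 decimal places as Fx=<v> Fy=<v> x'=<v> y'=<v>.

F_att = 3/2·(g−p) = 3/2·(-11,-9) = (-16.5000,-13.5000)
o1: d²=65 > ρ²=54 → inactive
o2: d²=34 ≤ ρ²=54; F_rep = 3·(5,-3)/34² = (0.0130,-0.0078)
F = F_att + ΣF_rep = (-16.4870,-13.5078)
p' = p + 1/5·F = (7.7026,5.2984)

Fx=-16.4870 Fy=-13.5078 x'=7.7026 y'=5.2984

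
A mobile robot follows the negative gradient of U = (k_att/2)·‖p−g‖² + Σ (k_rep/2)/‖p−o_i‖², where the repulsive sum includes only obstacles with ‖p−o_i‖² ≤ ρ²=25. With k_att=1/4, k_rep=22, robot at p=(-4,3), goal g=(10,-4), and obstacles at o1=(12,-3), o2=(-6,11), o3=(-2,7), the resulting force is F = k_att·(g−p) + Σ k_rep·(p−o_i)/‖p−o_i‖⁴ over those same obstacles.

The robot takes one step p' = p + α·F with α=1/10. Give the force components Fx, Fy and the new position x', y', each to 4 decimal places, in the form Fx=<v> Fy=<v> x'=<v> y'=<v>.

F_att = 1/4·(g−p) = 1/4·(14,-7) = (3.5000,-1.7500)
o1: d²=292 > ρ²=25 → inactive
o2: d²=68 > ρ²=25 → inactive
o3: d²=20 ≤ ρ²=25; F_rep = 22·(-2,-4)/20² = (-0.1100,-0.2200)
F = F_att + ΣF_rep = (3.3900,-1.9700)
p' = p + 1/10·F = (-3.6610,2.8030)

Fx=3.3900 Fy=-1.9700 x'=-3.6610 y'=2.8030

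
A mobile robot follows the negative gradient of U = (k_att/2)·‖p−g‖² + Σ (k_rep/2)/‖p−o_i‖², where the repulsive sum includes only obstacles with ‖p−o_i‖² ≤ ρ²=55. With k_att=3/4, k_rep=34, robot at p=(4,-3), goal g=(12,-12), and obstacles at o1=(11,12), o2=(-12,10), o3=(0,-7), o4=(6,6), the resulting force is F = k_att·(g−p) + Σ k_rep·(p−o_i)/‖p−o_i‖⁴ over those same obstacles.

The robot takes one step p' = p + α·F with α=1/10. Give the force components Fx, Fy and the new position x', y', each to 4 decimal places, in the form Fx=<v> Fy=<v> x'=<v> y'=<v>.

F_att = 3/4·(g−p) = 3/4·(8,-9) = (6.0000,-6.7500)
o1: d²=274 > ρ²=55 → inactive
o2: d²=425 > ρ²=55 → inactive
o3: d²=32 ≤ ρ²=55; F_rep = 34·(4,4)/32² = (0.1328,0.1328)
o4: d²=85 > ρ²=55 → inactive
F = F_att + ΣF_rep = (6.1328,-6.6172)
p' = p + 1/10·F = (4.6133,-3.6617)

Fx=6.1328 Fy=-6.6172 x'=4.6133 y'=-3.6617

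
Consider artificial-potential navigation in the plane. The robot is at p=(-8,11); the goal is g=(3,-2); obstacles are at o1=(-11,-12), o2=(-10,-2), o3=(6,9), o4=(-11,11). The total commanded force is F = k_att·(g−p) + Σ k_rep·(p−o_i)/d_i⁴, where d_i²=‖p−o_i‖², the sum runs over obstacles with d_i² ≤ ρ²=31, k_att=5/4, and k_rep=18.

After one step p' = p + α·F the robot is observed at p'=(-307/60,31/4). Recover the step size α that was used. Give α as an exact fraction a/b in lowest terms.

α = 1/5

F_att = 5/4·(g−p) = 5/4·(11,-13) = (13.7500,-16.2500)
o1: d²=538 > ρ²=31 → inactive
o2: d²=173 > ρ²=31 → inactive
o3: d²=200 > ρ²=31 → inactive
o4: d²=9 ≤ ρ²=31; F_rep = 18·(3,0)/9² = (0.6667,0.0000)
F = F_att + ΣF_rep = (14.4167,-16.2500)
Δp = p'−p = (2.8833,-3.2500); α = Δx/Fx = (173/60) / (173/12) = 1/5
check: Δy/Fy = (-13/4) / (-65/4) = 1/5 ✓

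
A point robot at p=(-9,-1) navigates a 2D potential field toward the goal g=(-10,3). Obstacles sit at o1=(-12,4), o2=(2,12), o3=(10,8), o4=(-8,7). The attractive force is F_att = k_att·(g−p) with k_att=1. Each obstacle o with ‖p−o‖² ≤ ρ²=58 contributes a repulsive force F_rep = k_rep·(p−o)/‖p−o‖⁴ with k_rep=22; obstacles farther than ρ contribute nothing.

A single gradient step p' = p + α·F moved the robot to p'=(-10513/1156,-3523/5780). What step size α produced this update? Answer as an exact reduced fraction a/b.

α = 1/10

F_att = 1·(g−p) = 1·(-1,4) = (-1.0000,4.0000)
o1: d²=34 ≤ ρ²=58; F_rep = 22·(3,-5)/34² = (0.0571,-0.0952)
o2: d²=290 > ρ²=58 → inactive
o3: d²=442 > ρ²=58 → inactive
o4: d²=65 > ρ²=58 → inactive
F = F_att + ΣF_rep = (-0.9429,3.9048)
Δp = p'−p = (-0.0943,0.3905); α = Δx/Fx = (-109/1156) / (-545/578) = 1/10
check: Δy/Fy = (2257/5780) / (2257/578) = 1/10 ✓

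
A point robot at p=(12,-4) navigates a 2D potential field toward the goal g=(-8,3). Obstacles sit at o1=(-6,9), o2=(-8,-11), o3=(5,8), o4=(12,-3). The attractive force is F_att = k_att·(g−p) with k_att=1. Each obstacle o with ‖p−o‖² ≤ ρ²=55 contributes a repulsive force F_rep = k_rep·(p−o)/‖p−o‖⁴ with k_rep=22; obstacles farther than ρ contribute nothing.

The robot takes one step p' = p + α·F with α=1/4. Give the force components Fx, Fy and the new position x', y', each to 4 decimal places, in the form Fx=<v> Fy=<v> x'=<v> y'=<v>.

F_att = 1·(g−p) = 1·(-20,7) = (-20.0000,7.0000)
o1: d²=493 > ρ²=55 → inactive
o2: d²=449 > ρ²=55 → inactive
o3: d²=193 > ρ²=55 → inactive
o4: d²=1 ≤ ρ²=55; F_rep = 22·(0,-1)/1² = (0.0000,-22.0000)
F = F_att + ΣF_rep = (-20.0000,-15.0000)
p' = p + 1/4·F = (7.0000,-7.7500)

Fx=-20.0000 Fy=-15.0000 x'=7.0000 y'=-7.7500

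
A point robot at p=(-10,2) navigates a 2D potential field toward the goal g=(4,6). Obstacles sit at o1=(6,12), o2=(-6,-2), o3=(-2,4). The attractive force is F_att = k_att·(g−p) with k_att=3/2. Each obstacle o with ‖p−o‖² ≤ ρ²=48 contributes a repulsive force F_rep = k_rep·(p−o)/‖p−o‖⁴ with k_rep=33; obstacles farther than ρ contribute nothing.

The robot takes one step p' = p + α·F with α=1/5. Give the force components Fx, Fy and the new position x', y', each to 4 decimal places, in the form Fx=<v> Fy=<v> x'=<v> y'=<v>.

F_att = 3/2·(g−p) = 3/2·(14,4) = (21.0000,6.0000)
o1: d²=356 > ρ²=48 → inactive
o2: d²=32 ≤ ρ²=48; F_rep = 33·(-4,4)/32² = (-0.1289,0.1289)
o3: d²=68 > ρ²=48 → inactive
F = F_att + ΣF_rep = (20.8711,6.1289)
p' = p + 1/5·F = (-5.8258,3.2258)

Fx=20.8711 Fy=6.1289 x'=-5.8258 y'=3.2258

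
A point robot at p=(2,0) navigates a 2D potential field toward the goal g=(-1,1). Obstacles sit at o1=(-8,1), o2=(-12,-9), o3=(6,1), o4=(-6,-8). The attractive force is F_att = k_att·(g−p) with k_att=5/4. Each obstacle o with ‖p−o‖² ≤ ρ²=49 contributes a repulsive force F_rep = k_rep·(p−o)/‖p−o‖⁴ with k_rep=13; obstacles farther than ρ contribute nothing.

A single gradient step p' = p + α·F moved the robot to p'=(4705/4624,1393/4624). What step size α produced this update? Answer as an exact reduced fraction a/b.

α = 1/4

F_att = 5/4·(g−p) = 5/4·(-3,1) = (-3.7500,1.2500)
o1: d²=101 > ρ²=49 → inactive
o2: d²=277 > ρ²=49 → inactive
o3: d²=17 ≤ ρ²=49; F_rep = 13·(-4,-1)/17² = (-0.1799,-0.0450)
o4: d²=128 > ρ²=49 → inactive
F = F_att + ΣF_rep = (-3.9299,1.2050)
Δp = p'−p = (-0.9825,0.3013); α = Δx/Fx = (-4543/4624) / (-4543/1156) = 1/4
check: Δy/Fy = (1393/4624) / (1393/1156) = 1/4 ✓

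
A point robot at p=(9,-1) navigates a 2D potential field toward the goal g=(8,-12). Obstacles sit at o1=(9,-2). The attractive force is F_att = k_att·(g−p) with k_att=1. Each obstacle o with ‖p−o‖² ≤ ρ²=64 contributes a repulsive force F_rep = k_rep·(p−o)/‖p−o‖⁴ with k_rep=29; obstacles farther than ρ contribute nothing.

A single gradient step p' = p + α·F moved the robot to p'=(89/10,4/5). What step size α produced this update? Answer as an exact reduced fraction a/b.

F_att = 1·(g−p) = 1·(-1,-11) = (-1.0000,-11.0000)
o1: d²=1 ≤ ρ²=64; F_rep = 29·(0,1)/1² = (0.0000,29.0000)
F = F_att + ΣF_rep = (-1.0000,18.0000)
Δp = p'−p = (-0.1000,1.8000); α = Δx/Fx = (-1/10) / (-1) = 1/10
check: Δy/Fy = (9/5) / (18) = 1/10 ✓

α = 1/10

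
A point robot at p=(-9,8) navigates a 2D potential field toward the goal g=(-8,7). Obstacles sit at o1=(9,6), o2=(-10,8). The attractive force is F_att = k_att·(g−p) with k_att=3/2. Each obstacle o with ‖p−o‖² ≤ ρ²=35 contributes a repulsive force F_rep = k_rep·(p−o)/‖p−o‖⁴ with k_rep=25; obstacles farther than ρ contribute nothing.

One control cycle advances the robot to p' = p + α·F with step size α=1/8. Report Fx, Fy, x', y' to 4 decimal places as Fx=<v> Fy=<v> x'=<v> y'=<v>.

Fx=26.5000 Fy=-1.5000 x'=-5.6875 y'=7.8125

F_att = 3/2·(g−p) = 3/2·(1,-1) = (1.5000,-1.5000)
o1: d²=328 > ρ²=35 → inactive
o2: d²=1 ≤ ρ²=35; F_rep = 25·(1,0)/1² = (25.0000,0.0000)
F = F_att + ΣF_rep = (26.5000,-1.5000)
p' = p + 1/8·F = (-5.6875,7.8125)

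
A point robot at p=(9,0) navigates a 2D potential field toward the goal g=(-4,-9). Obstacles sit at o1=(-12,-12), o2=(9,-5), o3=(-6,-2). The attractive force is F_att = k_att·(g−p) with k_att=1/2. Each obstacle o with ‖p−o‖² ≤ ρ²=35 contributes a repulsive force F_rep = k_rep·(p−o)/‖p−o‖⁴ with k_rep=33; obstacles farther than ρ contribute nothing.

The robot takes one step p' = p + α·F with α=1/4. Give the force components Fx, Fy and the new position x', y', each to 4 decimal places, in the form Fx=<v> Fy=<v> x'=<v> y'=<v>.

Fx=-6.5000 Fy=-4.2360 x'=7.3750 y'=-1.0590

F_att = 1/2·(g−p) = 1/2·(-13,-9) = (-6.5000,-4.5000)
o1: d²=585 > ρ²=35 → inactive
o2: d²=25 ≤ ρ²=35; F_rep = 33·(0,5)/25² = (0.0000,0.2640)
o3: d²=229 > ρ²=35 → inactive
F = F_att + ΣF_rep = (-6.5000,-4.2360)
p' = p + 1/4·F = (7.3750,-1.0590)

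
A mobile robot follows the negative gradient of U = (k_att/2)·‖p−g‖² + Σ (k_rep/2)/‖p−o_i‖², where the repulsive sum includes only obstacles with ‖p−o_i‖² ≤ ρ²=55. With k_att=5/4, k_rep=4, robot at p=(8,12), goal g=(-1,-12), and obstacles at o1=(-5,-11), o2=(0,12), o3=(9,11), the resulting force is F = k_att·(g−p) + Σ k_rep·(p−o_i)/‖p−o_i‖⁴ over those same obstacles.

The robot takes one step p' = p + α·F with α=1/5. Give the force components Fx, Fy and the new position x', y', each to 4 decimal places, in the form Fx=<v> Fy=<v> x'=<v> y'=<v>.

Fx=-12.2500 Fy=-29.0000 x'=5.5500 y'=6.2000

F_att = 5/4·(g−p) = 5/4·(-9,-24) = (-11.2500,-30.0000)
o1: d²=698 > ρ²=55 → inactive
o2: d²=64 > ρ²=55 → inactive
o3: d²=2 ≤ ρ²=55; F_rep = 4·(-1,1)/2² = (-1.0000,1.0000)
F = F_att + ΣF_rep = (-12.2500,-29.0000)
p' = p + 1/5·F = (5.5500,6.2000)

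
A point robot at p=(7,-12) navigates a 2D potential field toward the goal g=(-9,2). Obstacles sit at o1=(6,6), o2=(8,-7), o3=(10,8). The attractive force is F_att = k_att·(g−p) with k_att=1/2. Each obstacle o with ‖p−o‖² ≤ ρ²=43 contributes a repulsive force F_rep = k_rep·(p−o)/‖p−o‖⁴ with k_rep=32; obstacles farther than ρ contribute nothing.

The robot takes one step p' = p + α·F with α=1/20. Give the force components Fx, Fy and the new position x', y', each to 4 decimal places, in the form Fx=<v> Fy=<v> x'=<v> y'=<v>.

F_att = 1/2·(g−p) = 1/2·(-16,14) = (-8.0000,7.0000)
o1: d²=325 > ρ²=43 → inactive
o2: d²=26 ≤ ρ²=43; F_rep = 32·(-1,-5)/26² = (-0.0473,-0.2367)
o3: d²=409 > ρ²=43 → inactive
F = F_att + ΣF_rep = (-8.0473,6.7633)
p' = p + 1/20·F = (6.5976,-11.6618)

Fx=-8.0473 Fy=6.7633 x'=6.5976 y'=-11.6618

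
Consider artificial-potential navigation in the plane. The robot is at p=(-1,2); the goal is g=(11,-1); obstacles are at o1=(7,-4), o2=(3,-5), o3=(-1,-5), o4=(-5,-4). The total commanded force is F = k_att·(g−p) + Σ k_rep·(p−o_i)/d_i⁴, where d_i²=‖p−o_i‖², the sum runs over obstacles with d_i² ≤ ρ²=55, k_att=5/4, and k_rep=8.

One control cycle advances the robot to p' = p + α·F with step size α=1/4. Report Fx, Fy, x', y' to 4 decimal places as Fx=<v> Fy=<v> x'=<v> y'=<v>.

Fx=15.0118 Fy=-3.7089 x'=2.7530 y'=1.0728

F_att = 5/4·(g−p) = 5/4·(12,-3) = (15.0000,-3.7500)
o1: d²=100 > ρ²=55 → inactive
o2: d²=65 > ρ²=55 → inactive
o3: d²=49 ≤ ρ²=55; F_rep = 8·(0,7)/49² = (0.0000,0.0233)
o4: d²=52 ≤ ρ²=55; F_rep = 8·(4,6)/52² = (0.0118,0.0178)
F = F_att + ΣF_rep = (15.0118,-3.7089)
p' = p + 1/4·F = (2.7530,1.0728)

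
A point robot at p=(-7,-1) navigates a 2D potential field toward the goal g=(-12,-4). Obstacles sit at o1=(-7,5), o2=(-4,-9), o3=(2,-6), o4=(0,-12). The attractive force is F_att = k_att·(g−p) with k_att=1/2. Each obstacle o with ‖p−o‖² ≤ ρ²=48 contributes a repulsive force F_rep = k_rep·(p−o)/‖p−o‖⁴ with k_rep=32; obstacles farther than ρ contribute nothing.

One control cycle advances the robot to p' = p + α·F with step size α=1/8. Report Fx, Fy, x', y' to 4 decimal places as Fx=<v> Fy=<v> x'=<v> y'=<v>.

F_att = 1/2·(g−p) = 1/2·(-5,-3) = (-2.5000,-1.5000)
o1: d²=36 ≤ ρ²=48; F_rep = 32·(0,-6)/36² = (0.0000,-0.1481)
o2: d²=73 > ρ²=48 → inactive
o3: d²=106 > ρ²=48 → inactive
o4: d²=170 > ρ²=48 → inactive
F = F_att + ΣF_rep = (-2.5000,-1.6481)
p' = p + 1/8·F = (-7.3125,-1.2060)

Fx=-2.5000 Fy=-1.6481 x'=-7.3125 y'=-1.2060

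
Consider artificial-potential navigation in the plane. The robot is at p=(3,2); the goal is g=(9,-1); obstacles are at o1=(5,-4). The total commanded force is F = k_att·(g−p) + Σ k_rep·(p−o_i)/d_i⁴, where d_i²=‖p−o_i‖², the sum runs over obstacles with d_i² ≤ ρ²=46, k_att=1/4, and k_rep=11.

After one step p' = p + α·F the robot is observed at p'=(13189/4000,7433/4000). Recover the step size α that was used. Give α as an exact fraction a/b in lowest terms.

F_att = 1/4·(g−p) = 1/4·(6,-3) = (1.5000,-0.7500)
o1: d²=40 ≤ ρ²=46; F_rep = 11·(-2,6)/40² = (-0.0138,0.0413)
F = F_att + ΣF_rep = (1.4863,-0.7087)
Δp = p'−p = (0.2973,-0.1417); α = Δx/Fx = (1189/4000) / (1189/800) = 1/5
check: Δy/Fy = (-567/4000) / (-567/800) = 1/5 ✓

α = 1/5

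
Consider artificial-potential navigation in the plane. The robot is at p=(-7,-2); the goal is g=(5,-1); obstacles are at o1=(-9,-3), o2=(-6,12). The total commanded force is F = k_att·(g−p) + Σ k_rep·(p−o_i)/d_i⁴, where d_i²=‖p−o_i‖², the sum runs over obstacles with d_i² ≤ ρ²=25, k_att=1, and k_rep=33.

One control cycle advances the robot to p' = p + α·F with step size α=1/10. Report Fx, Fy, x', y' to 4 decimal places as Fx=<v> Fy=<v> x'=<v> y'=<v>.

F_att = 1·(g−p) = 1·(12,1) = (12.0000,1.0000)
o1: d²=5 ≤ ρ²=25; F_rep = 33·(2,1)/5² = (2.6400,1.3200)
o2: d²=197 > ρ²=25 → inactive
F = F_att + ΣF_rep = (14.6400,2.3200)
p' = p + 1/10·F = (-5.5360,-1.7680)

Fx=14.6400 Fy=2.3200 x'=-5.5360 y'=-1.7680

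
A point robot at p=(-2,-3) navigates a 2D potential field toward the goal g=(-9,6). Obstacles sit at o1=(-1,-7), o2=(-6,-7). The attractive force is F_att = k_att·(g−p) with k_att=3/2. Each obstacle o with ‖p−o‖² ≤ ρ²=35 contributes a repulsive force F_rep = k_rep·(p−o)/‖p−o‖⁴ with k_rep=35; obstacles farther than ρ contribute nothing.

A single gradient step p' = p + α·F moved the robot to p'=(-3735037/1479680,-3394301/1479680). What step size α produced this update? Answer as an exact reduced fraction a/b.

α = 1/20

F_att = 3/2·(g−p) = 3/2·(-7,9) = (-10.5000,13.5000)
o1: d²=17 ≤ ρ²=35; F_rep = 35·(-1,4)/17² = (-0.1211,0.4844)
o2: d²=32 ≤ ρ²=35; F_rep = 35·(4,4)/32² = (0.1367,0.1367)
F = F_att + ΣF_rep = (-10.4844,14.1211)
Δp = p'−p = (-0.5242,0.7061); α = Δx/Fx = (-775677/1479680) / (-775677/73984) = 1/20
check: Δy/Fy = (1044739/1479680) / (1044739/73984) = 1/20 ✓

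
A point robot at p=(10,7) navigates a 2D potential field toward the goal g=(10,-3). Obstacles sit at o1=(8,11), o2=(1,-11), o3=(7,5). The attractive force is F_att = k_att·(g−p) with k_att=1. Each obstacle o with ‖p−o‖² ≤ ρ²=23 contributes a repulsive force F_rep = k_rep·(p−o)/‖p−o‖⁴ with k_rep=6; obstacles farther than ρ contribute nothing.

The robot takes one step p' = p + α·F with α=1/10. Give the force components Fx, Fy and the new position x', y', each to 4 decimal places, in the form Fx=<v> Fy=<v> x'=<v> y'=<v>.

F_att = 1·(g−p) = 1·(0,-10) = (0.0000,-10.0000)
o1: d²=20 ≤ ρ²=23; F_rep = 6·(2,-4)/20² = (0.0300,-0.0600)
o2: d²=405 > ρ²=23 → inactive
o3: d²=13 ≤ ρ²=23; F_rep = 6·(3,2)/13² = (0.1065,0.0710)
F = F_att + ΣF_rep = (0.1365,-9.9890)
p' = p + 1/10·F = (10.0137,6.0011)

Fx=0.1365 Fy=-9.9890 x'=10.0137 y'=6.0011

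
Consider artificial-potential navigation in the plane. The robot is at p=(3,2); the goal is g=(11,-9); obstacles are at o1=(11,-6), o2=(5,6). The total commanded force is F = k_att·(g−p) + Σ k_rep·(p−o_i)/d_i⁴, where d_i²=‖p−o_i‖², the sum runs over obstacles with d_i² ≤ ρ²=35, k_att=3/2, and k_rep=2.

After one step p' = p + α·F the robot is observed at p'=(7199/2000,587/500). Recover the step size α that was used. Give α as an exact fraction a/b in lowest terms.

α = 1/20

F_att = 3/2·(g−p) = 3/2·(8,-11) = (12.0000,-16.5000)
o1: d²=128 > ρ²=35 → inactive
o2: d²=20 ≤ ρ²=35; F_rep = 2·(-2,-4)/20² = (-0.0100,-0.0200)
F = F_att + ΣF_rep = (11.9900,-16.5200)
Δp = p'−p = (0.5995,-0.8260); α = Δx/Fx = (1199/2000) / (1199/100) = 1/20
check: Δy/Fy = (-413/500) / (-413/25) = 1/20 ✓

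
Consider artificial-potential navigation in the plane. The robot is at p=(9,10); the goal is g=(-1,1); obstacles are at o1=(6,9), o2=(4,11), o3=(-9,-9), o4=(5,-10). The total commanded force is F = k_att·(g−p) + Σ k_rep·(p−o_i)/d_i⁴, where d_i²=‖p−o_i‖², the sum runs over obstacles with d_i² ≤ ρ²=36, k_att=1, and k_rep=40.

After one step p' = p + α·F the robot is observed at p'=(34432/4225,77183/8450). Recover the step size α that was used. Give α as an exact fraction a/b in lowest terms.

F_att = 1·(g−p) = 1·(-10,-9) = (-10.0000,-9.0000)
o1: d²=10 ≤ ρ²=36; F_rep = 40·(3,1)/10² = (1.2000,0.4000)
o2: d²=26 ≤ ρ²=36; F_rep = 40·(5,-1)/26² = (0.2959,-0.0592)
o3: d²=685 > ρ²=36 → inactive
o4: d²=416 > ρ²=36 → inactive
F = F_att + ΣF_rep = (-8.5041,-8.6592)
Δp = p'−p = (-0.8504,-0.8659); α = Δx/Fx = (-3593/4225) / (-7186/845) = 1/10
check: Δy/Fy = (-7317/8450) / (-7317/845) = 1/10 ✓

α = 1/10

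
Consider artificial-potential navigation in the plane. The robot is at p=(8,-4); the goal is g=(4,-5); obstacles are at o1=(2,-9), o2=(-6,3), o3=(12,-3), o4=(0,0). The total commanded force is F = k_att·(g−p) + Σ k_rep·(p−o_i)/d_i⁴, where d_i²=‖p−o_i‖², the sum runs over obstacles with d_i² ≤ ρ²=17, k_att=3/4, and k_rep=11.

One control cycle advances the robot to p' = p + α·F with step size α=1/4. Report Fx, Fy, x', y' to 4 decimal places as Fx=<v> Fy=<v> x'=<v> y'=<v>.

F_att = 3/4·(g−p) = 3/4·(-4,-1) = (-3.0000,-0.7500)
o1: d²=61 > ρ²=17 → inactive
o2: d²=245 > ρ²=17 → inactive
o3: d²=17 ≤ ρ²=17; F_rep = 11·(-4,-1)/17² = (-0.1522,-0.0381)
o4: d²=80 > ρ²=17 → inactive
F = F_att + ΣF_rep = (-3.1522,-0.7881)
p' = p + 1/4·F = (7.2119,-4.1970)

Fx=-3.1522 Fy=-0.7881 x'=7.2119 y'=-4.1970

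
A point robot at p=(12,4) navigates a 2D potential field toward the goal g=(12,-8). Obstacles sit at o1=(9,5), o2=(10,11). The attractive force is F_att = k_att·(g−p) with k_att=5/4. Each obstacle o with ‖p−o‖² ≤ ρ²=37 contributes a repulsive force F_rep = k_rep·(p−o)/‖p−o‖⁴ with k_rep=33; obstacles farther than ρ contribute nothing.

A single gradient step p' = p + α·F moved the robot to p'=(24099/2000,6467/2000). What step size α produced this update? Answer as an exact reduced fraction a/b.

α = 1/20

F_att = 5/4·(g−p) = 5/4·(0,-12) = (0.0000,-15.0000)
o1: d²=10 ≤ ρ²=37; F_rep = 33·(3,-1)/10² = (0.9900,-0.3300)
o2: d²=53 > ρ²=37 → inactive
F = F_att + ΣF_rep = (0.9900,-15.3300)
Δp = p'−p = (0.0495,-0.7665); α = Δx/Fx = (99/2000) / (99/100) = 1/20
check: Δy/Fy = (-1533/2000) / (-1533/100) = 1/20 ✓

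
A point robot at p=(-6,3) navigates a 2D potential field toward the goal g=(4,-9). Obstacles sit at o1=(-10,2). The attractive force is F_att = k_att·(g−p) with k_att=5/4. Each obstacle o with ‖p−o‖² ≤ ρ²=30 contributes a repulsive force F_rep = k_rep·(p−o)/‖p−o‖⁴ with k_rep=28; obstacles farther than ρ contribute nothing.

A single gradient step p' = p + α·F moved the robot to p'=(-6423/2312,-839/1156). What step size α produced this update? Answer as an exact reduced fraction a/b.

F_att = 5/4·(g−p) = 5/4·(10,-12) = (12.5000,-15.0000)
o1: d²=17 ≤ ρ²=30; F_rep = 28·(4,1)/17² = (0.3875,0.0969)
F = F_att + ΣF_rep = (12.8875,-14.9031)
Δp = p'−p = (3.2219,-3.7258); α = Δx/Fx = (7449/2312) / (7449/578) = 1/4
check: Δy/Fy = (-4307/1156) / (-4307/289) = 1/4 ✓

α = 1/4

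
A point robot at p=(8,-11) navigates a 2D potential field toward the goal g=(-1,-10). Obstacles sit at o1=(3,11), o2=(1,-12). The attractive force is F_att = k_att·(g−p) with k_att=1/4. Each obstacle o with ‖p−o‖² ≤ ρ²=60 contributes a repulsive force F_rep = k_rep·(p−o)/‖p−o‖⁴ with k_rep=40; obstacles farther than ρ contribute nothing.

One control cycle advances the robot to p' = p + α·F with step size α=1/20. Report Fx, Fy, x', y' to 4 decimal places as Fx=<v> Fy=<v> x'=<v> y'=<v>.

F_att = 1/4·(g−p) = 1/4·(-9,1) = (-2.2500,0.2500)
o1: d²=509 > ρ²=60 → inactive
o2: d²=50 ≤ ρ²=60; F_rep = 40·(7,1)/50² = (0.1120,0.0160)
F = F_att + ΣF_rep = (-2.1380,0.2660)
p' = p + 1/20·F = (7.8931,-10.9867)

Fx=-2.1380 Fy=0.2660 x'=7.8931 y'=-10.9867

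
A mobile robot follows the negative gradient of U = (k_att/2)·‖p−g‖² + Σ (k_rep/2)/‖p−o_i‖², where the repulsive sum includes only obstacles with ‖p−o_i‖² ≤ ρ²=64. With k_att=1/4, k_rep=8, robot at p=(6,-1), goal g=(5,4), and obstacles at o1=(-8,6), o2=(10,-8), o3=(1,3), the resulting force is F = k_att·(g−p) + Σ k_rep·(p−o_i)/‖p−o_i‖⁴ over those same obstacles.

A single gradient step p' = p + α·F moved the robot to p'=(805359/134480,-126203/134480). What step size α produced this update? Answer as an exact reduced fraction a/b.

α = 1/20

F_att = 1/4·(g−p) = 1/4·(-1,5) = (-0.2500,1.2500)
o1: d²=245 > ρ²=64 → inactive
o2: d²=65 > ρ²=64 → inactive
o3: d²=41 ≤ ρ²=64; F_rep = 8·(5,-4)/41² = (0.0238,-0.0190)
F = F_att + ΣF_rep = (-0.2262,1.2310)
Δp = p'−p = (-0.0113,0.0615); α = Δx/Fx = (-1521/134480) / (-1521/6724) = 1/20
check: Δy/Fy = (8277/134480) / (8277/6724) = 1/20 ✓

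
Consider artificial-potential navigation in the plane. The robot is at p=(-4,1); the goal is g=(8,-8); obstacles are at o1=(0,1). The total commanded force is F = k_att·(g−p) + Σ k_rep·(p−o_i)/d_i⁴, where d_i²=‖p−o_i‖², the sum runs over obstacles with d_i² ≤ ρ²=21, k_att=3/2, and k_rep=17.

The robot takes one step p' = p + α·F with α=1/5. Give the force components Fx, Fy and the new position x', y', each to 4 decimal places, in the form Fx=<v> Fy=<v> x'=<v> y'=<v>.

F_att = 3/2·(g−p) = 3/2·(12,-9) = (18.0000,-13.5000)
o1: d²=16 ≤ ρ²=21; F_rep = 17·(-4,0)/16² = (-0.2656,0.0000)
F = F_att + ΣF_rep = (17.7344,-13.5000)
p' = p + 1/5·F = (-0.4531,-1.7000)

Fx=17.7344 Fy=-13.5000 x'=-0.4531 y'=-1.7000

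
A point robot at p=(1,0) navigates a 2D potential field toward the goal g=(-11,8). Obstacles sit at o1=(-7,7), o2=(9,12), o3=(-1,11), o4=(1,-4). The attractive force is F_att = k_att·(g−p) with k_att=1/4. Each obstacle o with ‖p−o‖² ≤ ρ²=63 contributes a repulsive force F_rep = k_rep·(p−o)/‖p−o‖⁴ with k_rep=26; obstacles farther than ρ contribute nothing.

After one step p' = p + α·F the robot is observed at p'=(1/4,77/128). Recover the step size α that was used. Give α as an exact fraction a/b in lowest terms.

F_att = 1/4·(g−p) = 1/4·(-12,8) = (-3.0000,2.0000)
o1: d²=113 > ρ²=63 → inactive
o2: d²=208 > ρ²=63 → inactive
o3: d²=125 > ρ²=63 → inactive
o4: d²=16 ≤ ρ²=63; F_rep = 26·(0,4)/16² = (0.0000,0.4062)
F = F_att + ΣF_rep = (-3.0000,2.4062)
Δp = p'−p = (-0.7500,0.6016); α = Δx/Fx = (-3/4) / (-3) = 1/4
check: Δy/Fy = (77/128) / (77/32) = 1/4 ✓

α = 1/4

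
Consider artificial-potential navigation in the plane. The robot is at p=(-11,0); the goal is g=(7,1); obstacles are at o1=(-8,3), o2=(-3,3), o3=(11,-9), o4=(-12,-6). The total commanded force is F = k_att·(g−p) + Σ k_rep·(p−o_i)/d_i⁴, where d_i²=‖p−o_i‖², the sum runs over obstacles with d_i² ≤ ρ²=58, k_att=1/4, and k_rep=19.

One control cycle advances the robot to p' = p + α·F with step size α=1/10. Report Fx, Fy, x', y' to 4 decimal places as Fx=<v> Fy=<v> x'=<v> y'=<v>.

F_att = 1/4·(g−p) = 1/4·(18,1) = (4.5000,0.2500)
o1: d²=18 ≤ ρ²=58; F_rep = 19·(-3,-3)/18² = (-0.1759,-0.1759)
o2: d²=73 > ρ²=58 → inactive
o3: d²=565 > ρ²=58 → inactive
o4: d²=37 ≤ ρ²=58; F_rep = 19·(1,6)/37² = (0.0139,0.0833)
F = F_att + ΣF_rep = (4.3380,0.1573)
p' = p + 1/10·F = (-10.5662,0.0157)

Fx=4.3380 Fy=0.1573 x'=-10.5662 y'=0.0157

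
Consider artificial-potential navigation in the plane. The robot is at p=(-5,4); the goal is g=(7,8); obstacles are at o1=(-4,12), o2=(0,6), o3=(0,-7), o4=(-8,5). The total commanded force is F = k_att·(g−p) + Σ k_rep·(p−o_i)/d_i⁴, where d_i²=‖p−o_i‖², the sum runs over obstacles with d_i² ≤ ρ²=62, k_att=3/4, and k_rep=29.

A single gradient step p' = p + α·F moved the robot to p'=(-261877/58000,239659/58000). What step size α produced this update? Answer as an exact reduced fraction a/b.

α = 1/20

F_att = 3/4·(g−p) = 3/4·(12,4) = (9.0000,3.0000)
o1: d²=65 > ρ²=62 → inactive
o2: d²=29 ≤ ρ²=62; F_rep = 29·(-5,-2)/29² = (-0.1724,-0.0690)
o3: d²=146 > ρ²=62 → inactive
o4: d²=10 ≤ ρ²=62; F_rep = 29·(3,-1)/10² = (0.8700,-0.2900)
F = F_att + ΣF_rep = (9.6976,2.6410)
Δp = p'−p = (0.4849,0.1321); α = Δx/Fx = (28123/58000) / (28123/2900) = 1/20
check: Δy/Fy = (7659/58000) / (7659/2900) = 1/20 ✓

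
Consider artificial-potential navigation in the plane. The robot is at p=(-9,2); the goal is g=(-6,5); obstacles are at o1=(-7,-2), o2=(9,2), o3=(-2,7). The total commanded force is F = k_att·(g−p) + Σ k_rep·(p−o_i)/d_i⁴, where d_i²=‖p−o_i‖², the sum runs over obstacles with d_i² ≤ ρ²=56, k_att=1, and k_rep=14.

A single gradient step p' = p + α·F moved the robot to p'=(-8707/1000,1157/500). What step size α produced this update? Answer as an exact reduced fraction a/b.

α = 1/10

F_att = 1·(g−p) = 1·(3,3) = (3.0000,3.0000)
o1: d²=20 ≤ ρ²=56; F_rep = 14·(-2,4)/20² = (-0.0700,0.1400)
o2: d²=324 > ρ²=56 → inactive
o3: d²=74 > ρ²=56 → inactive
F = F_att + ΣF_rep = (2.9300,3.1400)
Δp = p'−p = (0.2930,0.3140); α = Δx/Fx = (293/1000) / (293/100) = 1/10
check: Δy/Fy = (157/500) / (157/50) = 1/10 ✓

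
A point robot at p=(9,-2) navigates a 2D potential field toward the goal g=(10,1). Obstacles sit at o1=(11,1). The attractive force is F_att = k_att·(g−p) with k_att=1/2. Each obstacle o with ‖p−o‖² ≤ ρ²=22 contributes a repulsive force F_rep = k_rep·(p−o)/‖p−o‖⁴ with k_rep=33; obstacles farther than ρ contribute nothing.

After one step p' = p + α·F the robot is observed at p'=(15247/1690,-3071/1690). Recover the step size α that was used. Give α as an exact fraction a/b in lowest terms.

α = 1/5

F_att = 1/2·(g−p) = 1/2·(1,3) = (0.5000,1.5000)
o1: d²=13 ≤ ρ²=22; F_rep = 33·(-2,-3)/13² = (-0.3905,-0.5858)
F = F_att + ΣF_rep = (0.1095,0.9142)
Δp = p'−p = (0.0219,0.1828); α = Δx/Fx = (37/1690) / (37/338) = 1/5
check: Δy/Fy = (309/1690) / (309/338) = 1/5 ✓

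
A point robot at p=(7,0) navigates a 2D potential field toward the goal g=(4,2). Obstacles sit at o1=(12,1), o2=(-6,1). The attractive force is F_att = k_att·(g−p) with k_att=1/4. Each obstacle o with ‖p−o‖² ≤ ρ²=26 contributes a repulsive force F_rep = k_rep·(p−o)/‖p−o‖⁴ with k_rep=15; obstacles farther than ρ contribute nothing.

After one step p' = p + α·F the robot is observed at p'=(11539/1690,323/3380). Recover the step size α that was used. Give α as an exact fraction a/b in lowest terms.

α = 1/5

F_att = 1/4·(g−p) = 1/4·(-3,2) = (-0.7500,0.5000)
o1: d²=26 ≤ ρ²=26; F_rep = 15·(-5,-1)/26² = (-0.1109,-0.0222)
o2: d²=170 > ρ²=26 → inactive
F = F_att + ΣF_rep = (-0.8609,0.4778)
Δp = p'−p = (-0.1722,0.0956); α = Δx/Fx = (-291/1690) / (-291/338) = 1/5
check: Δy/Fy = (323/3380) / (323/676) = 1/5 ✓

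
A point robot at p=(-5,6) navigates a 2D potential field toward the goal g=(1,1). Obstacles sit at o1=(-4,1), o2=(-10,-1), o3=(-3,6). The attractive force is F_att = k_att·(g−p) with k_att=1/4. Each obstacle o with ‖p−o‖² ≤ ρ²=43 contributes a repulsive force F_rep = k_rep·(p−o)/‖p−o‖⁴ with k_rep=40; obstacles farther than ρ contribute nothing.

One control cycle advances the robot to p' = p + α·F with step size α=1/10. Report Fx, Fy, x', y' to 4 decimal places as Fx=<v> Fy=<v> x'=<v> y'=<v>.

Fx=-3.5592 Fy=-0.9541 x'=-5.3559 y'=5.9046

F_att = 1/4·(g−p) = 1/4·(6,-5) = (1.5000,-1.2500)
o1: d²=26 ≤ ρ²=43; F_rep = 40·(-1,5)/26² = (-0.0592,0.2959)
o2: d²=74 > ρ²=43 → inactive
o3: d²=4 ≤ ρ²=43; F_rep = 40·(-2,0)/4² = (-5.0000,0.0000)
F = F_att + ΣF_rep = (-3.5592,-0.9541)
p' = p + 1/10·F = (-5.3559,5.9046)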